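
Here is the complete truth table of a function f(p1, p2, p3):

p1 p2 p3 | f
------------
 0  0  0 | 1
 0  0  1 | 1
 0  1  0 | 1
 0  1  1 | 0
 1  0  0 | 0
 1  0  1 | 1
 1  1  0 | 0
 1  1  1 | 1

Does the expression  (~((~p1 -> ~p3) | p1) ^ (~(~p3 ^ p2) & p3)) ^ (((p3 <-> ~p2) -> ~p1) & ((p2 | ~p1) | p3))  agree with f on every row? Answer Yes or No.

Yes

Test each input against both f and the formula:
  p1=0, p2=0, p3=0: formula gives 1, f = 1 ✓
  p1=0, p2=0, p3=1: formula gives 1, f = 1 ✓
  p1=0, p2=1, p3=0: formula gives 1, f = 1 ✓
  p1=0, p2=1, p3=1: formula gives 0, f = 0 ✓
  p1=1, p2=0, p3=0: formula gives 0, f = 0 ✓
  … (the remaining 3 rows also agree.)
No disagreement on any input; they are logically equivalent.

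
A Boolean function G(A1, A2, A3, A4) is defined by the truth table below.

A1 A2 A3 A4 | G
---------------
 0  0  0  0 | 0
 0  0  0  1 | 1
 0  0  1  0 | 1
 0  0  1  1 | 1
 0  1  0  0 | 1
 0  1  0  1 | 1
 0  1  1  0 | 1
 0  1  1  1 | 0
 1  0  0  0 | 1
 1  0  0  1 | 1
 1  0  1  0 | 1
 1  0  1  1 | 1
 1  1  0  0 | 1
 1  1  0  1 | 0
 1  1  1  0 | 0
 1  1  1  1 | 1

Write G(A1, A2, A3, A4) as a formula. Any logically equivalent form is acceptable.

The 0-rows are (0,0,0,0), (0,1,1,1), (1,1,0,1), (1,1,1,0). Take each as a conjunction (¬A1·¬A2·¬A3·¬A4, ¬A1·A2·A3·A4, A1·A2·¬A3·A4, A1·A2·A3·¬A4), form their disjunction, and complement — that gives a formula that is 1 everywhere G is.

G(A1, A2, A3, A4) = ¬((((((¬A1 ∧ ¬A2) ∧ ¬A3) ∧ ¬A4) ∨ (((¬A1 ∧ A2) ∧ A3) ∧ A4)) ∨ (((A1 ∧ A2) ∧ ¬A3) ∧ A4)) ∨ (((A1 ∧ A2) ∧ A3) ∧ ¬A4))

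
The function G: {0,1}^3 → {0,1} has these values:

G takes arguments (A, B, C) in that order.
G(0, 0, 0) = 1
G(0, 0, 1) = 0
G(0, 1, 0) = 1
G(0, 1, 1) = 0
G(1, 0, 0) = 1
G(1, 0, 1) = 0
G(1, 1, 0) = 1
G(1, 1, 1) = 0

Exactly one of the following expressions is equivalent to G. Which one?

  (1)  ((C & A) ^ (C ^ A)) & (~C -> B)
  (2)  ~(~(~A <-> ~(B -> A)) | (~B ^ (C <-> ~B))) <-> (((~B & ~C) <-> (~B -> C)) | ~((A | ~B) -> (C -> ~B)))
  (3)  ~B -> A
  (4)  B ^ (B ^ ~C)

(1) fails at (0,0,0): the formula yields 0, G is 1.
(2) fails at (0,0,1): the formula yields 1, G is 0.
(3) fails at (0,0,0): the formula yields 0, G is 1.
Only (4) survives; checking it on all 8 rows confirms it matches G.

4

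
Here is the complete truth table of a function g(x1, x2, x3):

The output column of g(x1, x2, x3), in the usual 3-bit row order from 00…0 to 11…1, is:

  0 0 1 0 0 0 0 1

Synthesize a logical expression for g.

g=1 on 2 inputs: (0,1,0), (1,1,1). Reading each as a conjunction of literals (¬x1·x2·¬x3, x1·x2·x3) and taking the OR gives the canonical DNF.

g(x1, x2, x3) = ((x1' · x2) · x3') + ((x1 · x2) · x3)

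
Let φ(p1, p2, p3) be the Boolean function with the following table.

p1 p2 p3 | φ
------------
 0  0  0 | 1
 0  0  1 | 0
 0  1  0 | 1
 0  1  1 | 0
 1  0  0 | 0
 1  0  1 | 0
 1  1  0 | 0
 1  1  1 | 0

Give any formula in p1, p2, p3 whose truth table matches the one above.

φ=1 on 2 inputs: (0,0,0), (0,1,0). Reading each as a conjunction of literals (¬p1·¬p2·¬p3, ¬p1·p2·¬p3) and taking the OR gives the canonical DNF.

φ(p1, p2, p3) = ((~p1 & ~p2) & ~p3) | ((~p1 & p2) & ~p3)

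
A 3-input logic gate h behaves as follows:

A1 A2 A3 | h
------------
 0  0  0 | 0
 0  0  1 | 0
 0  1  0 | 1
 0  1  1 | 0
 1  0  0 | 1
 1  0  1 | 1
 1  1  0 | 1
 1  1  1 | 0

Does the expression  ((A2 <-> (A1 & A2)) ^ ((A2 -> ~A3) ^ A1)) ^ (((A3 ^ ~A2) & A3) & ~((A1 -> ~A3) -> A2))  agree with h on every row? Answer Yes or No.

Yes

Check the formula against h row by row:
  A1=0, A2=0, A3=0: formula gives 0, h = 0 ✓
  A1=0, A2=0, A3=1: formula gives 0, h = 0 ✓
  A1=0, A2=1, A3=0: formula gives 1, h = 1 ✓
  A1=0, A2=1, A3=1: formula gives 0, h = 0 ✓
  A1=1, A2=0, A3=0: formula gives 1, h = 1 ✓
  … (the remaining 3 rows also agree.)
Every row agrees, so the formula is equivalent.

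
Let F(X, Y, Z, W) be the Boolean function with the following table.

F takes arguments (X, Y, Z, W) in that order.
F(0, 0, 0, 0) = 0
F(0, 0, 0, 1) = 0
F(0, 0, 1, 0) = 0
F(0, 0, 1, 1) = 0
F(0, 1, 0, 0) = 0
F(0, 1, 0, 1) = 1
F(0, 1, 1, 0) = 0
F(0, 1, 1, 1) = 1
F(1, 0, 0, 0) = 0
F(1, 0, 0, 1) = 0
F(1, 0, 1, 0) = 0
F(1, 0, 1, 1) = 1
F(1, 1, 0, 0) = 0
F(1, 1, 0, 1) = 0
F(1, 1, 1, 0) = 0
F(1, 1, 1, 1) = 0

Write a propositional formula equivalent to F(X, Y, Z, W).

Collect the rows where F=1 — (0,1,0,1), (0,1,1,1), (1,0,1,1) — and write one minterm per row: ¬X·Y·¬Z·W, ¬X·Y·Z·W, X·¬Y·Z·W. Their union (logical OR) reproduces the table exactly.

F(X, Y, Z, W) = ((((X' · Y) · Z') · W) + (((X' · Y) · Z) · W)) + (((X · Y') · Z) · W)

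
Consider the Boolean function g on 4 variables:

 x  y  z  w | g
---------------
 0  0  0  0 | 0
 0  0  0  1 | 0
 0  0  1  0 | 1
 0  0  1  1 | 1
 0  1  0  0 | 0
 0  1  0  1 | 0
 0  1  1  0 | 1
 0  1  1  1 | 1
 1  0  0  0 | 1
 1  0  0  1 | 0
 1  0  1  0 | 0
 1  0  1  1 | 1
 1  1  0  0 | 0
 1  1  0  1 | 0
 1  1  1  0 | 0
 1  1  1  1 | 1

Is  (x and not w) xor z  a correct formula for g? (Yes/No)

No

Check the formula against g row by row:
  x=0, y=0, z=0, w=0: formula gives 0, g = 0 ✓
  x=0, y=0, z=0, w=1: formula gives 0, g = 0 ✓
  x=0, y=0, z=1, w=0: formula gives 1, g = 1 ✓
  x=0, y=0, z=1, w=1: formula gives 1, g = 1 ✓
  …
  x=1, y=1, z=0, w=0: formula gives 1, but g = 0 ✗
Row (1,1,0,0) is a counterexample, so the formula is not equivalent to g.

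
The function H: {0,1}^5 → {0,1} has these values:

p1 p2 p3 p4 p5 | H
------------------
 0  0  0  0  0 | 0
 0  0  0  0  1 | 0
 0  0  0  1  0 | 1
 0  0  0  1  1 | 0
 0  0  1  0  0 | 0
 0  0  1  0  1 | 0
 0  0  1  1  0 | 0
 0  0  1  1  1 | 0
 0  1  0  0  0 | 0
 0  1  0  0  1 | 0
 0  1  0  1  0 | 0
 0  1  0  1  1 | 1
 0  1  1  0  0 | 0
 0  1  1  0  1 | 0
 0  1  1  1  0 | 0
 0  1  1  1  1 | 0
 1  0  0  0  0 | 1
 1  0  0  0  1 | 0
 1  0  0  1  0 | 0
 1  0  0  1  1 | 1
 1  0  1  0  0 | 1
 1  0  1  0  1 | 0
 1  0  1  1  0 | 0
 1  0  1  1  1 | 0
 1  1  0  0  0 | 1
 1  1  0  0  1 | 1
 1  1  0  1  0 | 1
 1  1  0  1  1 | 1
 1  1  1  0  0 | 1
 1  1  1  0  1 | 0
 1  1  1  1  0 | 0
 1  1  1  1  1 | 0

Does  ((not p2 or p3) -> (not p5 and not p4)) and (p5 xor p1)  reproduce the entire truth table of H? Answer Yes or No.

No

Check the formula against H row by row:
  p1=0, p2=0, p3=0, p4=0, p5=0: formula gives 0, H = 0 ✓
  p1=0, p2=0, p3=0, p4=0, p5=1: formula gives 0, H = 0 ✓
  p1=0, p2=0, p3=0, p4=1, p5=0: formula gives 0, but H = 1 ✗
A single disagreement suffices: at (0,0,0,1,0) they differ, so the formula does not compute H.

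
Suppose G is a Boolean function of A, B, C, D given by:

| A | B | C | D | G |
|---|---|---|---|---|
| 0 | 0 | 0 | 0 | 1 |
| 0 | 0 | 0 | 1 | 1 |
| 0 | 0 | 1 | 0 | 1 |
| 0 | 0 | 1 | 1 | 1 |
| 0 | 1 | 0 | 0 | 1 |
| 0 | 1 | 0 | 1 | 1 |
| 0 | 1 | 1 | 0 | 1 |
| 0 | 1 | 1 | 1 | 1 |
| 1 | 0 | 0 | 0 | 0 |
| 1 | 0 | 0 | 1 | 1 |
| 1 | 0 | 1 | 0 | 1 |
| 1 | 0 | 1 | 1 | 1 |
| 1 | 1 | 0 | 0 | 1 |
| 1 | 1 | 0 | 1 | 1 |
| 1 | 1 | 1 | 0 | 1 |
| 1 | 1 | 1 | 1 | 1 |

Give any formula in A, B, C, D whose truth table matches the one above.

G(A, B, C, D) = ~(((A & ~B) & ~C) & ~D)

G is 0 on exactly one input, (1,0,0,0), whose minterm is A·¬B·¬C·¬D. So G is the negation of that single conjunction.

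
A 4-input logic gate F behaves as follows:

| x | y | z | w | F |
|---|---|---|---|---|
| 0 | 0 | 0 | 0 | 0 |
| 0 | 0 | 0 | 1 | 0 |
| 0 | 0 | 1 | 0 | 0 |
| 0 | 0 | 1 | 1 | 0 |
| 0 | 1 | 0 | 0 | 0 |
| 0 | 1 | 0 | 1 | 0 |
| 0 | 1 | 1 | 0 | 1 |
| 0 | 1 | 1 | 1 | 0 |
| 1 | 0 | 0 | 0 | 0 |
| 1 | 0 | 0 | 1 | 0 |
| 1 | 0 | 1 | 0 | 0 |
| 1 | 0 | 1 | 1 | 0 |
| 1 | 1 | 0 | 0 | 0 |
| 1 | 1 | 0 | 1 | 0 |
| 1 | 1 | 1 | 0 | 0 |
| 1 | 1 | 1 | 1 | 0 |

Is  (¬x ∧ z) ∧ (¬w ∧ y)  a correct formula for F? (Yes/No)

Check the formula against F row by row:
  x=0, y=0, z=0, w=0: formula gives 0, F = 0 ✓
  x=0, y=0, z=0, w=1: formula gives 0, F = 0 ✓
  x=0, y=0, z=1, w=0: formula gives 0, F = 0 ✓
  x=0, y=0, z=1, w=1: formula gives 0, F = 0 ✓
  … (the remaining 12 rows also agree.)
All 16 rows match — the expression computes F exactly.

Yes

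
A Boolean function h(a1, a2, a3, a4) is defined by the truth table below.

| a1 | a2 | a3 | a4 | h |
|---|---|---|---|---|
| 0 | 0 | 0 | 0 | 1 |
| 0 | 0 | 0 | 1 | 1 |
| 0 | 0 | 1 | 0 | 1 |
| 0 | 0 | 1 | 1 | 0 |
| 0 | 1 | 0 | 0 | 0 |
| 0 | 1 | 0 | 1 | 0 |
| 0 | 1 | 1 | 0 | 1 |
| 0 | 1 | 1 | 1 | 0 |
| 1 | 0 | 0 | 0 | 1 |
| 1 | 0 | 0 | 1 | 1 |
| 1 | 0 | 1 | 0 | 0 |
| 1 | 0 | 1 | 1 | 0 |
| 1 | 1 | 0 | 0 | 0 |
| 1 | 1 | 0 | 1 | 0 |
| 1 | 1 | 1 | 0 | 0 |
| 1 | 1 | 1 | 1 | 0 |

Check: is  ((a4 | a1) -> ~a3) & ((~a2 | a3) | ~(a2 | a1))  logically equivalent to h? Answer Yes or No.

Evaluate ((a4 | a1) -> ~a3) & ((~a2 | a3) | ~(a2 | a1)) on each row and compare to h:
  a1=0, a2=0, a3=0, a4=0: formula gives 1, h = 1 ✓
  a1=0, a2=0, a3=0, a4=1: formula gives 1, h = 1 ✓
  a1=0, a2=0, a3=1, a4=0: formula gives 1, h = 1 ✓
  a1=0, a2=0, a3=1, a4=1: formula gives 0, h = 0 ✓
  …and likewise for the remaining 12 rows.
No disagreement on any input; they are logically equivalent.

Yes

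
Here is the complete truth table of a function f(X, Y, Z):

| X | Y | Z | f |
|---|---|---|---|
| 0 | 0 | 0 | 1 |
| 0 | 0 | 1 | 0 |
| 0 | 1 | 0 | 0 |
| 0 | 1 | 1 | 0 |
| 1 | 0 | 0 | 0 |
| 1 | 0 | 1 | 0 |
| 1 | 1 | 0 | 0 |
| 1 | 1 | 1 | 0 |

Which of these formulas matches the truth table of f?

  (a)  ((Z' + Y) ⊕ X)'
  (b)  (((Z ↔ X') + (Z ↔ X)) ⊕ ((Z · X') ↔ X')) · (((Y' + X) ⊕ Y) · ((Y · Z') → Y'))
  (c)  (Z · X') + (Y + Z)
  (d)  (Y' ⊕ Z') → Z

(a) fails at (0,0,0): the formula yields 0, f is 1.
(c) fails at (0,0,0): the formula yields 0, f is 1.
(d) fails at (0,0,1): the formula yields 1, f is 0.
(b) is the remaining candidate, and it agrees with f on all 8 inputs.

b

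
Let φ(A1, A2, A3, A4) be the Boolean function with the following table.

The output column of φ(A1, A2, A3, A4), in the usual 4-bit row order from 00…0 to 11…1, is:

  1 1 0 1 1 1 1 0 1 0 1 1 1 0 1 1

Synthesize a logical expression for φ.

φ(A1, A2, A3, A4) = not ((((((not A1 and not A2) and A3) and not A4) or (((not A1 and A2) and A3) and A4)) or (((A1 and not A2) and not A3) and A4)) or (((A1 and A2) and not A3) and A4))

φ is 0 on only 4 rows — (0,0,1,0), (0,1,1,1), (1,0,0,1), (1,1,0,1). Writing each as a minterm (¬A1·¬A2·A3·¬A4, ¬A1·A2·A3·A4, A1·¬A2·¬A3·A4, A1·A2·¬A3·A4) and OR-ing them characterizes exactly where φ=0, so φ is the negation of that disjunction.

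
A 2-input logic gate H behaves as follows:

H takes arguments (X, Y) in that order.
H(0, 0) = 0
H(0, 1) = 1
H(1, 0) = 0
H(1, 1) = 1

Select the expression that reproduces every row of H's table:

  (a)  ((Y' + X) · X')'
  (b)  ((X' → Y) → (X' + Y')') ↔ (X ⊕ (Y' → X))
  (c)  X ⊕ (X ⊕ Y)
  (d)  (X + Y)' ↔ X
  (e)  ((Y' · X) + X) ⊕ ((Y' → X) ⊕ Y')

c

(a) disagrees with H on (1,0) (formula → 1, table → 0); rule it out.
(b) disagrees with H on (0,1) (formula → 0, table → 1); rule it out.
(d) disagrees with H on (1,1) (formula → 0, table → 1); rule it out.
(e) disagrees with H on (0,0) (formula → 1, table → 0); rule it out.
Only (c) survives; checking it on all 4 rows confirms it matches H.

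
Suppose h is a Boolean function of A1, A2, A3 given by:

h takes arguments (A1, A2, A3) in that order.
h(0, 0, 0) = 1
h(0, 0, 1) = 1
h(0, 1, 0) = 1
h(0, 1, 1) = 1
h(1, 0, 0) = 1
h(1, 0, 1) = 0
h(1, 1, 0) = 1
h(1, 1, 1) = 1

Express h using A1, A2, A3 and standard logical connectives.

h(A1, A2, A3) = NOT ((A1 AND NOT A2) AND A3)

Only row (1,0,1) gives 0. So h is 1 everywhere except there — the complement of the minterm A1·¬A2·A3.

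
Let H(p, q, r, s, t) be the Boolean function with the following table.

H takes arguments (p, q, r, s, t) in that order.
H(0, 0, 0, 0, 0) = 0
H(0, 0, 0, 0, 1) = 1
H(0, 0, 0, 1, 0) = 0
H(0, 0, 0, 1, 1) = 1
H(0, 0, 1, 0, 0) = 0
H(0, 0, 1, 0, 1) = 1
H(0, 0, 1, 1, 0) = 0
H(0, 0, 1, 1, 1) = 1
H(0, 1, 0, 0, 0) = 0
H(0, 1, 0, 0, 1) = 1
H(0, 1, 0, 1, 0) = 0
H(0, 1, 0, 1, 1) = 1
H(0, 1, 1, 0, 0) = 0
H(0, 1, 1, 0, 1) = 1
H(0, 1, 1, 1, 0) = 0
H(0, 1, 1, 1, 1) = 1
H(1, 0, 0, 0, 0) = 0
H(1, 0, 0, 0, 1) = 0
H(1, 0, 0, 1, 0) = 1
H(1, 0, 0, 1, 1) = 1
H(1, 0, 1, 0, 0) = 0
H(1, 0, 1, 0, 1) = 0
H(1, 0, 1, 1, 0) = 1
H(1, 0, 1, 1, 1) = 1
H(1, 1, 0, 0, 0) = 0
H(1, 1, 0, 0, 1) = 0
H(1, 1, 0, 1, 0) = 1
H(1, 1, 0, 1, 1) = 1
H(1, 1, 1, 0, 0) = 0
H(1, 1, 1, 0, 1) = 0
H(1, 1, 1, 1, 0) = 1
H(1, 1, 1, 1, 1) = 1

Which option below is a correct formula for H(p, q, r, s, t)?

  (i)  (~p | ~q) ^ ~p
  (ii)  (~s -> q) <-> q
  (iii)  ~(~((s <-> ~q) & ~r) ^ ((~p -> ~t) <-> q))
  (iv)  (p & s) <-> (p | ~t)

(i) disagrees with H on (0,0,0,0,1) (formula → 0, table → 1); rule it out.
(ii) disagrees with H on (0,0,0,0,0) (formula → 1, table → 0); rule it out.
(iii) disagrees with H on (0,0,0,1,0) (formula → 1, table → 0); rule it out.
Only (iv) survives; checking it on all 32 rows confirms it matches H.

iv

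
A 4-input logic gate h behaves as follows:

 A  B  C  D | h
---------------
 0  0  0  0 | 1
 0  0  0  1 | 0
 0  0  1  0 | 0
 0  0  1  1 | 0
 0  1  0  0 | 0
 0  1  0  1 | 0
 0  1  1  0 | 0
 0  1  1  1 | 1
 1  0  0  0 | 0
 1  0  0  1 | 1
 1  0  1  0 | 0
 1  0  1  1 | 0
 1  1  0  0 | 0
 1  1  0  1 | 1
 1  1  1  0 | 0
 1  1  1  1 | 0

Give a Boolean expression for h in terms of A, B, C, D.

h(A, B, C, D) = (((((¬A ∧ ¬B) ∧ ¬C) ∧ ¬D) ∨ (((¬A ∧ B) ∧ C) ∧ D)) ∨ (((A ∧ ¬B) ∧ ¬C) ∧ D)) ∨ (((A ∧ B) ∧ ¬C) ∧ D)

h=1 on 4 inputs: (0,0,0,0), (0,1,1,1), (1,0,0,1), (1,1,0,1). Reading each as a conjunction of literals (¬A·¬B·¬C·¬D, ¬A·B·C·D, A·¬B·¬C·D, A·B·¬C·D) and taking the OR gives the canonical DNF.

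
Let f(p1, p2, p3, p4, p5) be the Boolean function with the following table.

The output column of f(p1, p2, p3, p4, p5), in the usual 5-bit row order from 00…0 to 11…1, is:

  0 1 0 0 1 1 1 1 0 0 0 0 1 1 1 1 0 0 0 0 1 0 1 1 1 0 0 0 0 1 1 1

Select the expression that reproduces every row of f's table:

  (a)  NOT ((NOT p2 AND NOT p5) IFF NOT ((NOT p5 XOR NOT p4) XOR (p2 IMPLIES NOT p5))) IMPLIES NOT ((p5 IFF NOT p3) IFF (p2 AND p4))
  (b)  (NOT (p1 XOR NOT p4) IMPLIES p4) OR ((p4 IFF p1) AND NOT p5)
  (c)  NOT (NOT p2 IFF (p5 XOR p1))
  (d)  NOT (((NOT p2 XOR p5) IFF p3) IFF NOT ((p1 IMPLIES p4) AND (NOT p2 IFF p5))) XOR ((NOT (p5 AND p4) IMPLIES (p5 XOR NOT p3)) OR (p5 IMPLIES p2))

(a): at (0,0,0,1,0) it gives 1, but f = 0 — eliminated.
(b): at (0,0,0,0,0) it gives 1, but f = 0 — eliminated.
(c): at (0,0,0,0,0) it gives 1, but f = 0 — eliminated.
(d) is the remaining candidate, and it agrees with f on all 32 inputs.

d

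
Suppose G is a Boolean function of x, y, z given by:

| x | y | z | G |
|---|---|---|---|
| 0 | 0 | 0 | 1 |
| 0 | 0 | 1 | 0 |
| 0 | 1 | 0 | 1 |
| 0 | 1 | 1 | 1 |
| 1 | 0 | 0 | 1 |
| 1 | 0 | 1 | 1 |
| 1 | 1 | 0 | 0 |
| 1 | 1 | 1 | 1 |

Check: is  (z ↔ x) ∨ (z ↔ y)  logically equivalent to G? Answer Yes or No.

Test each input against both G and the formula:
  x=0, y=0, z=0: formula gives 1, G = 1 ✓
  x=0, y=0, z=1: formula gives 0, G = 0 ✓
  x=0, y=1, z=0: formula gives 1, G = 1 ✓
  x=0, y=1, z=1: formula gives 1, G = 1 ✓
  x=1, y=0, z=0: formula gives 1, G = 1 ✓
  …and likewise for the remaining 3 rows.
All 8 rows match — the expression computes G exactly.

Yes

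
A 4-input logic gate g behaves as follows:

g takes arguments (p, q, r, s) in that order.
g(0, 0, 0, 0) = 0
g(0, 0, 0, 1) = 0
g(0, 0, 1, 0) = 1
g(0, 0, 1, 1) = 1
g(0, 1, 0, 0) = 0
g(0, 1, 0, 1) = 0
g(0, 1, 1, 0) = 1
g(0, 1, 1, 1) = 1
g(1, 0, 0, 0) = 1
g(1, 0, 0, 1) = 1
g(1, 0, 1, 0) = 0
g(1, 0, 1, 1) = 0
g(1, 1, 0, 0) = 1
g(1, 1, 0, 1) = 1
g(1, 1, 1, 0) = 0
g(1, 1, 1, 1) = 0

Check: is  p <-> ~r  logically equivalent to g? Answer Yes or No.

Evaluate p <-> ~r on each row and compare to g:
  p=0, q=0, r=0, s=0: formula gives 0, g = 0 ✓
  p=0, q=0, r=0, s=1: formula gives 0, g = 0 ✓
  p=0, q=0, r=1, s=0: formula gives 1, g = 1 ✓
  p=0, q=0, r=1, s=1: formula gives 1, g = 1 ✓
  … (the remaining 12 rows also agree.)
No disagreement on any input; they are logically equivalent.

Yes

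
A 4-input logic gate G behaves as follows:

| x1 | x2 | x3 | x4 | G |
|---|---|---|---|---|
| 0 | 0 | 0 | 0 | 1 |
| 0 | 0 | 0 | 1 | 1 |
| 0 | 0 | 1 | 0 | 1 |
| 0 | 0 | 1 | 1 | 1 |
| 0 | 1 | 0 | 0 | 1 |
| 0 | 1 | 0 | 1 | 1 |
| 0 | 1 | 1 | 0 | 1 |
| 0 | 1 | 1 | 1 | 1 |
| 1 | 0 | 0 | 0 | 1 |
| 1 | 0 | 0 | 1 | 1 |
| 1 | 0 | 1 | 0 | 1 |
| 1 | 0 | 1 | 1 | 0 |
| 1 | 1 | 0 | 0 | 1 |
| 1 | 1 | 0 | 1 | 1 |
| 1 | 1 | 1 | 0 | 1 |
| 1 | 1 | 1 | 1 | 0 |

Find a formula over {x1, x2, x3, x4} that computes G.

G(x1, x2, x3, x4) = not ((((x1 and not x2) and x3) and x4) or (((x1 and x2) and x3) and x4))

G is 0 on only 2 rows — (1,0,1,1), (1,1,1,1). Writing each as a minterm (x1·¬x2·x3·x4, x1·x2·x3·x4) and OR-ing them characterizes exactly where G=0, so G is the negation of that disjunction.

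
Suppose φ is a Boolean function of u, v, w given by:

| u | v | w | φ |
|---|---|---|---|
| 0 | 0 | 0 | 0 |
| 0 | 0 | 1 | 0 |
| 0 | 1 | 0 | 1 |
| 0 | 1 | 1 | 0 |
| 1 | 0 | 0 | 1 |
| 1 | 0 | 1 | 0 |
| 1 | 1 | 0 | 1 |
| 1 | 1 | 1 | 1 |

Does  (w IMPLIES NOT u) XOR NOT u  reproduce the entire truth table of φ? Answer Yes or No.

Check the formula against φ row by row:
  u=0, v=0, w=0: formula gives 0, φ = 0 ✓
  u=0, v=0, w=1: formula gives 0, φ = 0 ✓
  u=0, v=1, w=0: formula gives 0, but φ = 1 ✗
Row (0,1,0) is a counterexample, so the formula is not equivalent to φ.

No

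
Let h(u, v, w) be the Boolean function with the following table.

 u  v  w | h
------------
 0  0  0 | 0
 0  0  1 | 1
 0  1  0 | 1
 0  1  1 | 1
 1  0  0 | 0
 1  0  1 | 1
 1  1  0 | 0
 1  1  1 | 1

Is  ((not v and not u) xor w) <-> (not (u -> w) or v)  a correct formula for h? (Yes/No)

Test each input against both h and the formula:
  u=0, v=0, w=0: formula gives 0, h = 0 ✓
  u=0, v=0, w=1: formula gives 1, h = 1 ✓
  u=0, v=1, w=0: formula gives 0, but h = 1 ✗
A single disagreement suffices: at (0,1,0) they differ, so the formula does not compute h.

No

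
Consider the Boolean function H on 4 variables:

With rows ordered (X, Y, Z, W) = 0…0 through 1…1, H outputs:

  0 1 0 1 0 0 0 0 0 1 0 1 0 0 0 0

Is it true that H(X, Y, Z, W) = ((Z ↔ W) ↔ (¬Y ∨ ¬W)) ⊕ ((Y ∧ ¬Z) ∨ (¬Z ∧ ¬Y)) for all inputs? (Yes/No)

Yes

Evaluate ((Z ↔ W) ↔ (¬Y ∨ ¬W)) ⊕ ((Y ∧ ¬Z) ∨ (¬Z ∧ ¬Y)) on each row and compare to H:
  X=0, Y=0, Z=0, W=0: formula gives 0, H = 0 ✓
  X=0, Y=0, Z=0, W=1: formula gives 1, H = 1 ✓
  X=0, Y=0, Z=1, W=0: formula gives 0, H = 0 ✓
  X=0, Y=0, Z=1, W=1: formula gives 1, H = 1 ✓
  …and likewise for the remaining 12 rows.
All 16 rows match — the expression computes H exactly.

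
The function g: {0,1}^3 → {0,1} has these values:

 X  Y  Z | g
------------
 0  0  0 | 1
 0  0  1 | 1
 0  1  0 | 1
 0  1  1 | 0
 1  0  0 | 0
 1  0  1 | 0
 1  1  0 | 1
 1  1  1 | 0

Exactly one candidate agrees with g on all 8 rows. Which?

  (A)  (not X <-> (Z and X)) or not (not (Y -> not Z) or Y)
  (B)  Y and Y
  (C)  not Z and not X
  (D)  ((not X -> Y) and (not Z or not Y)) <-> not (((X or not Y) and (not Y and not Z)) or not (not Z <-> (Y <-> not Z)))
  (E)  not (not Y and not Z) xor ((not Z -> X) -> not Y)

D

(A) fails at (0,1,0): the formula yields 0, g is 1.
(B) fails at (0,0,0): the formula yields 0, g is 1.
(C) fails at (0,0,1): the formula yields 0, g is 1.
(E) fails at (0,0,1): the formula yields 0, g is 1.
Only (D) survives; checking it on all 8 rows confirms it matches g.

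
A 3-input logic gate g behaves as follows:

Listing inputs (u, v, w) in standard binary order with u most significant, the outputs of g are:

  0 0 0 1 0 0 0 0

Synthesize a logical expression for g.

Only row (0,1,1) gives 1. That row's minterm ¬u·v·w is g directly.

g(u, v, w) = (~u & v) & w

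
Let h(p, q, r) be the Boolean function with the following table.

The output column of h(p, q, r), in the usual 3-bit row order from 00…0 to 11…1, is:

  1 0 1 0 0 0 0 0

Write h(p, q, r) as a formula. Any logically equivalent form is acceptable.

h(p, q, r) = ((~p & ~q) & ~r) | ((~p & q) & ~r)

Collect the rows where h=1 — (0,0,0), (0,1,0) — and write one minterm per row: ¬p·¬q·¬r, ¬p·q·¬r. Their union (logical OR) reproduces the table exactly.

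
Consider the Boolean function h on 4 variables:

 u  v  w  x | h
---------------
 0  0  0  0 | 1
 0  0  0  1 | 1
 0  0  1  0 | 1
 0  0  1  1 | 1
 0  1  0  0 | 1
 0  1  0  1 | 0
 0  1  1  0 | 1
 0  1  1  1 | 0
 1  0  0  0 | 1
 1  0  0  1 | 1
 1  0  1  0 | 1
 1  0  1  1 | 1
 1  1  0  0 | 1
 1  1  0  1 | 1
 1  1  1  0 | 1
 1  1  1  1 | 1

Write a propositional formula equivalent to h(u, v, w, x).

h(u, v, w, x) = ¬((((¬u ∧ v) ∧ ¬w) ∧ x) ∨ (((¬u ∧ v) ∧ w) ∧ x))

h is 0 on only 2 rows — (0,1,0,1), (0,1,1,1). Writing each as a minterm (¬u·v·¬w·x, ¬u·v·w·x) and OR-ing them characterizes exactly where h=0, so h is the negation of that disjunction.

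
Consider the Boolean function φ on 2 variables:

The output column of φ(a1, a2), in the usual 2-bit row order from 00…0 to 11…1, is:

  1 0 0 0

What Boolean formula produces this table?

φ(a1, a2) = not (a1 or a2)

The output is 1 only when every input is 0 — NOR of all inputs.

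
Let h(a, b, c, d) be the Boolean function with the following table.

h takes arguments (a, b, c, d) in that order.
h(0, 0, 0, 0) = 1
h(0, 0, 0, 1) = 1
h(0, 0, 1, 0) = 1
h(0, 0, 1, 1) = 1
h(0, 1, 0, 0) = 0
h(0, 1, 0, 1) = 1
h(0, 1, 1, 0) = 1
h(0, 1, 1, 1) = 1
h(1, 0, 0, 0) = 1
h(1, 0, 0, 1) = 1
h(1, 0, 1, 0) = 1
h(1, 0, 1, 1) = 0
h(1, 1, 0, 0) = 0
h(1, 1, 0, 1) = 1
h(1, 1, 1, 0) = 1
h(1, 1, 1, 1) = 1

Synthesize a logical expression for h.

h(a, b, c, d) = ¬(((((¬a ∧ b) ∧ ¬c) ∧ ¬d) ∨ (((a ∧ ¬b) ∧ c) ∧ d)) ∨ (((a ∧ b) ∧ ¬c) ∧ ¬d))

There are just 3 zero rows: (0,1,0,0), (1,0,1,1), (1,1,0,0). Their minterms are ¬a·b·¬c·¬d, a·¬b·c·d, a·b·¬c·¬d; the OR of those covers precisely the 0-outputs, and negating it yields h.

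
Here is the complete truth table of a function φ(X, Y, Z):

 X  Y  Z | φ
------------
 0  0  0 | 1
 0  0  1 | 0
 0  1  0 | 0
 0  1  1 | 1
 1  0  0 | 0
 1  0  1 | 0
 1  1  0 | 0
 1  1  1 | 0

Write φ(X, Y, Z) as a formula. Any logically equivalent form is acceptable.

φ(X, Y, Z) = ((not X and not Y) and not Z) or ((not X and Y) and Z)

φ=1 on 2 inputs: (0,0,0), (0,1,1). Reading each as a conjunction of literals (¬X·¬Y·¬Z, ¬X·Y·Z) and taking the OR gives the canonical DNF.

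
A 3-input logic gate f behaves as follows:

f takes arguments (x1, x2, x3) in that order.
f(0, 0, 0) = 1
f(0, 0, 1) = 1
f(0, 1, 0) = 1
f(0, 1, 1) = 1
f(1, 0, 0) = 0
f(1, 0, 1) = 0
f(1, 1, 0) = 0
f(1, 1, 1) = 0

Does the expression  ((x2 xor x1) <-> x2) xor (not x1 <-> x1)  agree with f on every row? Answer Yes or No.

Yes

Test each input against both f and the formula:
  x1=0, x2=0, x3=0: formula gives 1, f = 1 ✓
  x1=0, x2=0, x3=1: formula gives 1, f = 1 ✓
  x1=0, x2=1, x3=0: formula gives 1, f = 1 ✓
  x1=0, x2=1, x3=1: formula gives 1, f = 1 ✓
  x1=1, x2=0, x3=0: formula gives 0, f = 0 ✓
  … (the remaining 3 rows also agree.)
No disagreement on any input; they are logically equivalent.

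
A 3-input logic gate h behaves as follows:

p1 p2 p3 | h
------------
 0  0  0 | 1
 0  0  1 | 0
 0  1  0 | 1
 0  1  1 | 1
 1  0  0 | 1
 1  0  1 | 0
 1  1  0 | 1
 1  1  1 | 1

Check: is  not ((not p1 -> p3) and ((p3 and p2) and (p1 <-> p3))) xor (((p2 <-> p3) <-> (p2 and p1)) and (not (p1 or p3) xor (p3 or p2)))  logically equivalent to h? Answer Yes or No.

Test each input against both h and the formula:
  p1=0, p2=0, p3=0: formula gives 1, h = 1 ✓
  p1=0, p2=0, p3=1: formula gives 0, h = 0 ✓
  p1=0, p2=1, p3=0: formula gives 1, h = 1 ✓
  p1=0, p2=1, p3=1: formula gives 1, h = 1 ✓
  p1=1, p2=0, p3=0: formula gives 1, h = 1 ✓
  …and likewise for the remaining 3 rows.
No disagreement on any input; they are logically equivalent.

Yes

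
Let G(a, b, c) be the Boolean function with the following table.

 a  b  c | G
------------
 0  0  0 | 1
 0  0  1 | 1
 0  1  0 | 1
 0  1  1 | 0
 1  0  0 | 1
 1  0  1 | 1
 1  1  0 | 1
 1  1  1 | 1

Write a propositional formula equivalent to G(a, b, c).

Only row (0,1,1) gives 0. So G is 1 everywhere except there — the complement of the minterm ¬a·b·c.

G(a, b, c) = not ((not a and b) and c)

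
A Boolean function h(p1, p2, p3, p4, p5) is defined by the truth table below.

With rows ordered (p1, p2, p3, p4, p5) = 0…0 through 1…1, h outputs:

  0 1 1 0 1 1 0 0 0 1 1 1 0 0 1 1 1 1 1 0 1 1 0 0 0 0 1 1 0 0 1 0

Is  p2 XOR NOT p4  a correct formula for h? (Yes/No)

No

Test each input against both h and the formula:
  p1=0, p2=0, p3=0, p4=0, p5=0: formula gives 1, but h = 0 ✗
Row (0,0,0,0,0) is a counterexample, so the formula is not equivalent to h.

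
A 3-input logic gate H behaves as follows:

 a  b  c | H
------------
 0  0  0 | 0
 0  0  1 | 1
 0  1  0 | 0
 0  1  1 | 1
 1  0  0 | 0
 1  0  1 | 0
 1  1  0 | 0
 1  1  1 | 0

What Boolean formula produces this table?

H=1 on 2 inputs: (0,0,1), (0,1,1). Reading each as a conjunction of literals (¬a·¬b·c, ¬a·b·c) and taking the OR gives the canonical DNF.

H(a, b, c) = ((a' · b') · c) + ((a' · b) · c)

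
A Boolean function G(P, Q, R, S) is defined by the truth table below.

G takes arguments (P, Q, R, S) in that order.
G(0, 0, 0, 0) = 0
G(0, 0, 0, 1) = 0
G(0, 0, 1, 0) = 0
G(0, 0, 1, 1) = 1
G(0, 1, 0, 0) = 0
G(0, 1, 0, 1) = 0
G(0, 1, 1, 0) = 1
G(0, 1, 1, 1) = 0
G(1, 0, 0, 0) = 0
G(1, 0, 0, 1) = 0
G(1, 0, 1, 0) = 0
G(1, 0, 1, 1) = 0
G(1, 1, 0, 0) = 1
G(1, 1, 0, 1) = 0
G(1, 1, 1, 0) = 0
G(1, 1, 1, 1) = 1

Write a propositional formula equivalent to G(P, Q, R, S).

G=1 on 4 inputs: (0,0,1,1), (0,1,1,0), (1,1,0,0), (1,1,1,1). Reading each as a conjunction of literals (¬P·¬Q·R·S, ¬P·Q·R·¬S, P·Q·¬R·¬S, P·Q·R·S) and taking the OR gives the canonical DNF.

G(P, Q, R, S) = (((((¬P ∧ ¬Q) ∧ R) ∧ S) ∨ (((¬P ∧ Q) ∧ R) ∧ ¬S)) ∨ (((P ∧ Q) ∧ ¬R) ∧ ¬S)) ∨ (((P ∧ Q) ∧ R) ∧ S)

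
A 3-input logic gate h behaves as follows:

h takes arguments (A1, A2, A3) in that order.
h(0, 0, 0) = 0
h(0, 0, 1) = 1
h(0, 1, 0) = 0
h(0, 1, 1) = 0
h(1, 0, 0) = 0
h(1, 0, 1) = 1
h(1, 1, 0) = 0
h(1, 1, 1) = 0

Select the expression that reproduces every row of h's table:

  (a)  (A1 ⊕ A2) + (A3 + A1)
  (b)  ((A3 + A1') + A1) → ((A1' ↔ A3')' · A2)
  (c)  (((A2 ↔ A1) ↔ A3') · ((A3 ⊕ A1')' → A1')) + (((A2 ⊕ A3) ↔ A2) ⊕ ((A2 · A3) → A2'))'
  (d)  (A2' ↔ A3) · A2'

(a) disagrees with h on (0,1,0) (formula → 1, table → 0); rule it out.
(b) disagrees with h on (0,0,1) (formula → 0, table → 1); rule it out.
(c) disagrees with h on (0,0,0) (formula → 1, table → 0); rule it out.
Only (d) survives; checking it on all 8 rows confirms it matches h.

d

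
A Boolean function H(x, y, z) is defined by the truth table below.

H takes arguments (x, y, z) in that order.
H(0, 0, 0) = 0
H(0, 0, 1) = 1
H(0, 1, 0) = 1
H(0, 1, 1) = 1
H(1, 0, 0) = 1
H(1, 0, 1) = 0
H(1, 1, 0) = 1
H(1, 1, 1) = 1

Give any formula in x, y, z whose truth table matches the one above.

There are just 2 zero rows: (0,0,0), (1,0,1). Their minterms are ¬x·¬y·¬z, x·¬y·z; the OR of those covers precisely the 0-outputs, and negating it yields H.

H(x, y, z) = (((x' · y') · z') + ((x · y') · z))'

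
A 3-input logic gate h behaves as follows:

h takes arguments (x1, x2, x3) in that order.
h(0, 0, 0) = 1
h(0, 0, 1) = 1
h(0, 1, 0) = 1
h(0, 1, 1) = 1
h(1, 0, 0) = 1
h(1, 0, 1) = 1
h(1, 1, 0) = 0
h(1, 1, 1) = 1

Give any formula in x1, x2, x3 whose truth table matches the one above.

h is 0 on exactly one input, (1,1,0), whose minterm is x1·x2·¬x3. So h is the negation of that single conjunction.

h(x1, x2, x3) = NOT ((x1 AND x2) AND NOT x3)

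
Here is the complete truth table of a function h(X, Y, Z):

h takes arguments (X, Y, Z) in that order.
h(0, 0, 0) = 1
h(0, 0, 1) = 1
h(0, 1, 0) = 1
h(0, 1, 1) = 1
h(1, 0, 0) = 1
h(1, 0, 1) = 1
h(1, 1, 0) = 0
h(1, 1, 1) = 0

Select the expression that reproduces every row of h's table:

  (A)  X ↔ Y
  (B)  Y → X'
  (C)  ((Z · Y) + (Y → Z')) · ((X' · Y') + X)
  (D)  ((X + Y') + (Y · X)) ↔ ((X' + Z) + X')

(A): at (0,1,0) it gives 0, but h = 1 — eliminated.
(C): at (0,1,0) it gives 0, but h = 1 — eliminated.
(D): at (0,1,0) it gives 0, but h = 1 — eliminated.
(B) is the remaining candidate, and it agrees with h on all 8 inputs.

B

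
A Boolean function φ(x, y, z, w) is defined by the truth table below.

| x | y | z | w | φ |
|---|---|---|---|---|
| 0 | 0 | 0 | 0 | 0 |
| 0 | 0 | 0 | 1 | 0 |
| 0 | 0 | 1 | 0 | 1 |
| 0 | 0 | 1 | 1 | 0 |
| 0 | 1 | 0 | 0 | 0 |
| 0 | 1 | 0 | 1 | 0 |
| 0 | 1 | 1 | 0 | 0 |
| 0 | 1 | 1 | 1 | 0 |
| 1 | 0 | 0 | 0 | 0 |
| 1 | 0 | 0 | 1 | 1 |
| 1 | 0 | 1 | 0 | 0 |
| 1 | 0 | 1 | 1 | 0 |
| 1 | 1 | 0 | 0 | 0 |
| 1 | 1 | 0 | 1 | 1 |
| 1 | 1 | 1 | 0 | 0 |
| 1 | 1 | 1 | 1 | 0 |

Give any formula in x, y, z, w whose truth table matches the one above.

φ(x, y, z, w) = ((((NOT x AND NOT y) AND z) AND NOT w) OR (((x AND NOT y) AND NOT z) AND w)) OR (((x AND y) AND NOT z) AND w)

Collect the rows where φ=1 — (0,0,1,0), (1,0,0,1), (1,1,0,1) — and write one minterm per row: ¬x·¬y·z·¬w, x·¬y·¬z·w, x·y·¬z·w. Their union (logical OR) reproduces the table exactly.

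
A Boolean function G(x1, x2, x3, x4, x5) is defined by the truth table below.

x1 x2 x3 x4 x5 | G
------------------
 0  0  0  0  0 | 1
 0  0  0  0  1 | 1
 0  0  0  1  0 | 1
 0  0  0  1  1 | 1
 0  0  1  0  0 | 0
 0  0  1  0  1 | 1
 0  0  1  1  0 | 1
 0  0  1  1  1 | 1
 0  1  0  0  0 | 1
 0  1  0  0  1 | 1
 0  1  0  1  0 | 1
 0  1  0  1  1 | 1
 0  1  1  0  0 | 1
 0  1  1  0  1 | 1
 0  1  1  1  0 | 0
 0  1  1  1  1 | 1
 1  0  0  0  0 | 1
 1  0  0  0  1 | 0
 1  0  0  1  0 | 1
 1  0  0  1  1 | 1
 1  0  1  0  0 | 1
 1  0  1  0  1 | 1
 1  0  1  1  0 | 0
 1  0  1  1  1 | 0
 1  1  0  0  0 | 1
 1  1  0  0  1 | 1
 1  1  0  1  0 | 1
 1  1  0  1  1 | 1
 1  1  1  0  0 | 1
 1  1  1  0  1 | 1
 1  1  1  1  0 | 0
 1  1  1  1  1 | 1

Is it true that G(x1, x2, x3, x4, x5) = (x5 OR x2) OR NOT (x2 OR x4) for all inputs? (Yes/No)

Test each input against both G and the formula:
  x1=0, x2=0, x3=0, x4=0, x5=0: formula gives 1, G = 1 ✓
  x1=0, x2=0, x3=0, x4=0, x5=1: formula gives 1, G = 1 ✓
  x1=0, x2=0, x3=0, x4=1, x5=0: formula gives 0, but G = 1 ✗
Row (0,0,0,1,0) is a counterexample, so the formula is not equivalent to G.

No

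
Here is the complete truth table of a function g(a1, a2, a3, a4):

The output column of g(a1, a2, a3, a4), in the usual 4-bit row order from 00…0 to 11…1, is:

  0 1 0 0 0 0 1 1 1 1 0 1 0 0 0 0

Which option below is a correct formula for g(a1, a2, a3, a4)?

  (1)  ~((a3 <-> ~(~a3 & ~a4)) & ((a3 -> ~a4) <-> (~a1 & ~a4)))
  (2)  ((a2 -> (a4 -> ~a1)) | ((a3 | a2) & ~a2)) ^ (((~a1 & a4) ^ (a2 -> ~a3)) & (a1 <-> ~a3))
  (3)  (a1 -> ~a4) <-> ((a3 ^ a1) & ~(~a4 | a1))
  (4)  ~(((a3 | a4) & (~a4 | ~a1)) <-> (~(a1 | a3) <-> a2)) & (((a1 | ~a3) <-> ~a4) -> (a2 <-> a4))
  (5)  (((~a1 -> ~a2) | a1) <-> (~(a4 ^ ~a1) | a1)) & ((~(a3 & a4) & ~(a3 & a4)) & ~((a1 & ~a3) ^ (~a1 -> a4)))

4

(1): at (0,1,0,1) it gives 1, but g = 0 — eliminated.
(2): at (0,0,0,0) it gives 1, but g = 0 — eliminated.
(3): at (0,0,0,1) it gives 0, but g = 1 — eliminated.
(5): at (0,0,0,1) it gives 0, but g = 1 — eliminated.
(4) is the remaining candidate, and it agrees with g on all 16 inputs.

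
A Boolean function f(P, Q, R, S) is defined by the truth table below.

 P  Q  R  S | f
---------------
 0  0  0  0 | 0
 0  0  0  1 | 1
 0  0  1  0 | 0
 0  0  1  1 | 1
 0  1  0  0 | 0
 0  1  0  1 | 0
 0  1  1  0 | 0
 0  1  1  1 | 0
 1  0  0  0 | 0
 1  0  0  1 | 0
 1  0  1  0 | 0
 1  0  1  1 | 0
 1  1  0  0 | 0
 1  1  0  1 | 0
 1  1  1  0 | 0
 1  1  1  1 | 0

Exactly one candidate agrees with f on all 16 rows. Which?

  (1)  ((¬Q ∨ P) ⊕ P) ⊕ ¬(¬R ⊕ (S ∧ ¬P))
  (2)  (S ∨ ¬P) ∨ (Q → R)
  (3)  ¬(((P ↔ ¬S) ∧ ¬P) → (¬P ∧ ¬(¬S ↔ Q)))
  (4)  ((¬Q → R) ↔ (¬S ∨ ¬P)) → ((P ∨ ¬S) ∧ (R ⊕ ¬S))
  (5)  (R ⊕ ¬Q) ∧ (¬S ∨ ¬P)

(1) disagrees with f on (0,0,0,0) (formula → 1, table → 0); rule it out.
(2) disagrees with f on (0,0,0,0) (formula → 1, table → 0); rule it out.
(4) disagrees with f on (0,0,0,0) (formula → 1, table → 0); rule it out.
(5) disagrees with f on (0,0,0,0) (formula → 1, table → 0); rule it out.
(3) is the remaining candidate, and it agrees with f on all 16 inputs.

3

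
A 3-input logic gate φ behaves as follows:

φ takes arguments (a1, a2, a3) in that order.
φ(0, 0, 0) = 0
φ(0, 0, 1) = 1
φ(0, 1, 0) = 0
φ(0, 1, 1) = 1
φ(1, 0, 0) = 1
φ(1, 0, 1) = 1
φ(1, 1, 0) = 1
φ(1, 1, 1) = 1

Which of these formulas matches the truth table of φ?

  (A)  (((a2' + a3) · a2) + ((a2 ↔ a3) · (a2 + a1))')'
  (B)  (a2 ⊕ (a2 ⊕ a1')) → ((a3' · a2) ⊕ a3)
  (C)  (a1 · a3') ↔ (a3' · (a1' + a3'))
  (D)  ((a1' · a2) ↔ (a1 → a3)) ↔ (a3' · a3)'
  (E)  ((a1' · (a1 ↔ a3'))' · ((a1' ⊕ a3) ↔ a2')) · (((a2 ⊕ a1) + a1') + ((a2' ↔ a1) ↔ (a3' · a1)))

(A) disagrees with φ on (0,0,1) (formula → 0, table → 1); rule it out.
(B) disagrees with φ on (0,1,0) (formula → 1, table → 0); rule it out.
(D) disagrees with φ on (0,0,1) (formula → 0, table → 1); rule it out.
(E) disagrees with φ on (0,0,0) (formula → 1, table → 0); rule it out.
(C) is the remaining candidate, and it agrees with φ on all 8 inputs.

C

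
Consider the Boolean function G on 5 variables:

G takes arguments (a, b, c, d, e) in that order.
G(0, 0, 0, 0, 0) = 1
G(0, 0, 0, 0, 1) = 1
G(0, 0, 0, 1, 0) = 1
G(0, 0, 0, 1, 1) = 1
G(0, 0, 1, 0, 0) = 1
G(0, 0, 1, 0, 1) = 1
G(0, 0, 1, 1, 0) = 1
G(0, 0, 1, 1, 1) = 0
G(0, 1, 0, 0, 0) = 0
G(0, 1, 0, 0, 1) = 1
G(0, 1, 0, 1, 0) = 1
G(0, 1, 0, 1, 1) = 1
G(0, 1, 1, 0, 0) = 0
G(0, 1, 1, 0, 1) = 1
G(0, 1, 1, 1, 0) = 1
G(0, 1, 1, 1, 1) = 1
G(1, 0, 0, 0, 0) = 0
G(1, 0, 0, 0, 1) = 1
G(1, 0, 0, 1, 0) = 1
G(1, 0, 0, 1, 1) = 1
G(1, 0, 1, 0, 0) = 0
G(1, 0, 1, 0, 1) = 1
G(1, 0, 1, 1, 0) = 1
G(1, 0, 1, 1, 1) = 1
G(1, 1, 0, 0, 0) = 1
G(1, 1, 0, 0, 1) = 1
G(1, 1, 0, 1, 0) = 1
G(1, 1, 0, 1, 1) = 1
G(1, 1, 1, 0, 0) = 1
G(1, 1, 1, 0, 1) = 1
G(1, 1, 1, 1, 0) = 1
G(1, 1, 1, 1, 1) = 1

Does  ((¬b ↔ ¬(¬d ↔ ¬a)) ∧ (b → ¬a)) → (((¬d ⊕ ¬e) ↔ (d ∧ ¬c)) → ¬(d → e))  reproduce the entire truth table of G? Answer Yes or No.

Test each input against both G and the formula:
  a=0, b=0, c=0, d=0, e=0: formula gives 1, G = 1 ✓
  a=0, b=0, c=0, d=0, e=1: formula gives 1, G = 1 ✓
  a=0, b=0, c=0, d=1, e=0: formula gives 1, G = 1 ✓
  a=0, b=0, c=0, d=1, e=1: formula gives 1, G = 1 ✓
  … (the remaining 28 rows also agree.)
All 32 rows match — the expression computes G exactly.

Yes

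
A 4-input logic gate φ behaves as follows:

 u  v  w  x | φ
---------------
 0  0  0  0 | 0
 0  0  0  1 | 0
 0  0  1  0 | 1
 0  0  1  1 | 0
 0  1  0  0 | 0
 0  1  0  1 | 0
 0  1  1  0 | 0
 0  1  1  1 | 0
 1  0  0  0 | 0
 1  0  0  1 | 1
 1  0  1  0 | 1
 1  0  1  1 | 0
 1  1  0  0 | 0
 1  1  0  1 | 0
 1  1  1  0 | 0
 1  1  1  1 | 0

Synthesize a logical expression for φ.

Collect the rows where φ=1 — (0,0,1,0), (1,0,0,1), (1,0,1,0) — and write one minterm per row: ¬u·¬v·w·¬x, u·¬v·¬w·x, u·¬v·w·¬x. Their union (logical OR) reproduces the table exactly.

φ(u, v, w, x) = ((((NOT u AND NOT v) AND w) AND NOT x) OR (((u AND NOT v) AND NOT w) AND x)) OR (((u AND NOT v) AND w) AND NOT x)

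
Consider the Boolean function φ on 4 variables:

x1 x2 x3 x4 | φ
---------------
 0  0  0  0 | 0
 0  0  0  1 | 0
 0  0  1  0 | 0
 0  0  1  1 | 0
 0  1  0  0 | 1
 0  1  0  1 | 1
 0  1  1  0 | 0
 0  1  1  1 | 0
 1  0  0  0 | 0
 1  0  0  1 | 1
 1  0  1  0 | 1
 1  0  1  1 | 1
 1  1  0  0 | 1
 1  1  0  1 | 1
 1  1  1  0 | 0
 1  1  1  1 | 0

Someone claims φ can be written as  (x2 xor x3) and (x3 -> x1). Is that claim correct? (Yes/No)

Test each input against both φ and the formula:
  x1=0, x2=0, x3=0, x4=0: formula gives 0, φ = 0 ✓
  x1=0, x2=0, x3=0, x4=1: formula gives 0, φ = 0 ✓
  x1=0, x2=0, x3=1, x4=0: formula gives 0, φ = 0 ✓
  x1=0, x2=0, x3=1, x4=1: formula gives 0, φ = 0 ✓
  …
  x1=1, x2=0, x3=0, x4=1: formula gives 0, but φ = 1 ✗
Row (1,0,0,1) is a counterexample, so the formula is not equivalent to φ.

No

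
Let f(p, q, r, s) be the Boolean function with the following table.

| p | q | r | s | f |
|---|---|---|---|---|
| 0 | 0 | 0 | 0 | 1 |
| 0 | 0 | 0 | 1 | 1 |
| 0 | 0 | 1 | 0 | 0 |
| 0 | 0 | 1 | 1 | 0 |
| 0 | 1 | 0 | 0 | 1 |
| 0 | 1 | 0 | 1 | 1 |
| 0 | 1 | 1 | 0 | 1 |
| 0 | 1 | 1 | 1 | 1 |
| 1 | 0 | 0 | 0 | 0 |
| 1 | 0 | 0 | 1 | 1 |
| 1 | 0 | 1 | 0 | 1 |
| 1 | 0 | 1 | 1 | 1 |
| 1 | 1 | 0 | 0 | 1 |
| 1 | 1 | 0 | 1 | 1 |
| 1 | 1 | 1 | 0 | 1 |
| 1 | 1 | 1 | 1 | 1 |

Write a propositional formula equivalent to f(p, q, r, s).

f is 0 on only 3 rows — (0,0,1,0), (0,0,1,1), (1,0,0,0). Writing each as a minterm (¬p·¬q·r·¬s, ¬p·¬q·r·s, p·¬q·¬r·¬s) and OR-ing them characterizes exactly where f=0, so f is the negation of that disjunction.

f(p, q, r, s) = (((((p' · q') · r) · s') + (((p' · q') · r) · s)) + (((p · q') · r') · s'))'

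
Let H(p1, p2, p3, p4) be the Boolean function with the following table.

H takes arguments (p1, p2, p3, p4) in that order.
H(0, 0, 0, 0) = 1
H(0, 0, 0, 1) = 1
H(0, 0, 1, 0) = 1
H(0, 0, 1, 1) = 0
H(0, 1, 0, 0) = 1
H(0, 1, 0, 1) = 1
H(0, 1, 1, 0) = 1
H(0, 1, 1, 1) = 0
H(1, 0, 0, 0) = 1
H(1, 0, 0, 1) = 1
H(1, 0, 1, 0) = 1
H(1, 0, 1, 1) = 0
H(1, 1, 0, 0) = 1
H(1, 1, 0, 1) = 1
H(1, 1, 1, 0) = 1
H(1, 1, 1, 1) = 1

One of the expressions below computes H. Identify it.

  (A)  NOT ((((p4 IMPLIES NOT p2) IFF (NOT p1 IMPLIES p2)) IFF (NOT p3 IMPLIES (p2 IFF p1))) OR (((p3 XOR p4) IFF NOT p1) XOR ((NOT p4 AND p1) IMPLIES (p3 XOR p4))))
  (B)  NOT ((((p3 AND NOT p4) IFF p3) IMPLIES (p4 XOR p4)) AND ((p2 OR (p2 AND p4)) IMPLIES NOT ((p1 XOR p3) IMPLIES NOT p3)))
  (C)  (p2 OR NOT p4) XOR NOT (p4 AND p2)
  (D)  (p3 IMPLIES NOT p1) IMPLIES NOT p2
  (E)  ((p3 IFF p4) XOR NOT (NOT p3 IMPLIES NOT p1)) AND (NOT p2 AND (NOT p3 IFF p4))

B

(A) disagrees with H on (0,0,0,0) (formula → 0, table → 1); rule it out.
(C) disagrees with H on (0,0,0,0) (formula → 0, table → 1); rule it out.
(D) disagrees with H on (0,0,1,1) (formula → 1, table → 0); rule it out.
(E) disagrees with H on (0,0,0,0) (formula → 0, table → 1); rule it out.
(B) is the remaining candidate, and it agrees with H on all 16 inputs.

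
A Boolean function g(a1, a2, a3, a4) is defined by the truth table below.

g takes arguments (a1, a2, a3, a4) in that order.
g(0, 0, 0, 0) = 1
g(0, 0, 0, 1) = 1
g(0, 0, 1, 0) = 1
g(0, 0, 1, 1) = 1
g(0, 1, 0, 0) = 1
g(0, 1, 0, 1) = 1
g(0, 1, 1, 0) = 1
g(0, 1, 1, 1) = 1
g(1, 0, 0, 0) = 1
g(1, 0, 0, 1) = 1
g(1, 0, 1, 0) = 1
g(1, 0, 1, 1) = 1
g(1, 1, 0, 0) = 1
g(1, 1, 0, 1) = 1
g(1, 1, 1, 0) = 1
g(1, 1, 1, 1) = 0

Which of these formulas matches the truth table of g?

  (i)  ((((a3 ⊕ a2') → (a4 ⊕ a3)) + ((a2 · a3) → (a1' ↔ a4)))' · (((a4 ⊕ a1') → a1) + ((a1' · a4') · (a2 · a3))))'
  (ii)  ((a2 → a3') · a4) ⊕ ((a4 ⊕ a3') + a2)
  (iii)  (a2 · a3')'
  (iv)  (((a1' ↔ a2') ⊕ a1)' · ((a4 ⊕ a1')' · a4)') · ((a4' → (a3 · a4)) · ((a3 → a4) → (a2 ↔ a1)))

(ii): at (0,0,1,0) it gives 0, but g = 1 — eliminated.
(iii): at (0,1,0,0) it gives 0, but g = 1 — eliminated.
(iv): at (0,0,0,0) it gives 0, but g = 1 — eliminated.
(i) is the remaining candidate, and it agrees with g on all 16 inputs.

i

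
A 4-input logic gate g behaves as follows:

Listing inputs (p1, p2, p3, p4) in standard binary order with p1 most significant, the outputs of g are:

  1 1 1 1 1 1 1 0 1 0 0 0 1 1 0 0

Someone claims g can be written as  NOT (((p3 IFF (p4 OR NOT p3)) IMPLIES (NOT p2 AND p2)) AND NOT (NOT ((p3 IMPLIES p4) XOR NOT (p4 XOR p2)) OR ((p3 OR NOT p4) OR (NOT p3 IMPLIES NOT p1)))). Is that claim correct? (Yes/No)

No

Test each input against both g and the formula:
  p1=0, p2=0, p3=0, p4=0: formula gives 1, g = 1 ✓
  p1=0, p2=0, p3=0, p4=1: formula gives 1, g = 1 ✓
  p1=0, p2=0, p3=1, p4=0: formula gives 1, g = 1 ✓
  p1=0, p2=0, p3=1, p4=1: formula gives 1, g = 1 ✓
  …
  p1=0, p2=1, p3=1, p4=1: formula gives 1, but g = 0 ✗
Since they disagree at (0,1,1,1), the expression is not a correct formula for g.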